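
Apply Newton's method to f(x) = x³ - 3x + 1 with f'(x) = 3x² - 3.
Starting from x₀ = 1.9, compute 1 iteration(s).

f(x) = x³ - 3x + 1
f'(x) = 3x² - 3
x₀ = 1.9

Newton-Raphson formula: x_{n+1} = x_n - f(x_n)/f'(x_n)

Iteration 1:
  f(1.900000) = 2.159000
  f'(1.900000) = 7.830000
  x_1 = 1.900000 - 2.159000/7.830000 = 1.624266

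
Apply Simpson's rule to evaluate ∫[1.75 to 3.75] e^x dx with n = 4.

f(x) = e^x
a = 1.75, b = 3.75, n = 4
h = (b - a)/n = 0.500000

Simpson's rule: (h/3)[f(x₀) + 4f(x₁) + 2f(x₂) + ... + f(xₙ)]

x_0 = 1.7500, f(x_0) = 5.754603, coefficient = 1
x_1 = 2.2500, f(x_1) = 9.487736, coefficient = 4
x_2 = 2.7500, f(x_2) = 15.642632, coefficient = 2
x_3 = 3.2500, f(x_3) = 25.790340, coefficient = 4
x_4 = 3.7500, f(x_4) = 42.521082, coefficient = 1

I ≈ (0.500000/3) × 220.673251 = 36.778875
Exact value: 36.766479
Error: 0.012396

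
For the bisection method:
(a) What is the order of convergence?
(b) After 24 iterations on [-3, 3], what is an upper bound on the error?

(a) Bisection has linear (order 1) convergence; the error is halved each step.

(b) Error bound = (b-a)/2^n = (3 - (-3))/2^{24}
    = 6/2^{24}

(a) 1 (linear); (b) error ≤ 3.58e-07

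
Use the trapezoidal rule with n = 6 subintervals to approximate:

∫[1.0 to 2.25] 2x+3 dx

f(x) = 2x+3
a = 1.0, b = 2.25, n = 6
h = (b - a)/n = 0.208333

Trapezoidal rule: (h/2)[f(x₀) + 2f(x₁) + 2f(x₂) + ... + f(xₙ)]

x_0 = 1.0000, f(x_0) = 5.000000, coefficient = 1
x_1 = 1.2083, f(x_1) = 5.416667, coefficient = 2
x_2 = 1.4167, f(x_2) = 5.833333, coefficient = 2
x_3 = 1.6250, f(x_3) = 6.250000, coefficient = 2
x_4 = 1.8333, f(x_4) = 6.666667, coefficient = 2
x_5 = 2.0417, f(x_5) = 7.083333, coefficient = 2
x_6 = 2.2500, f(x_6) = 7.500000, coefficient = 1

I ≈ (0.208333/2) × 75.000000 = 7.812500
Exact value: 7.812500
Error: 0.000000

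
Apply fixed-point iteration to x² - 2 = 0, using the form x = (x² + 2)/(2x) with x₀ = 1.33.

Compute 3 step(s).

Equation: x² - 2 = 0
Fixed-point form: x = (x² + 2)/(2x)
x₀ = 1.33

x_1 = g(1.330000) = 1.416880
x_2 = g(1.416880) = 1.414216
x_3 = g(1.414216) = 1.414214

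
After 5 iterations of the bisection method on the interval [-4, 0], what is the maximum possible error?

Bisection error bound: |error| ≤ (b-a)/2^n
|error| ≤ (0 - (-4))/2^5 = 4/2^5
|error| ≤ 0.1250000000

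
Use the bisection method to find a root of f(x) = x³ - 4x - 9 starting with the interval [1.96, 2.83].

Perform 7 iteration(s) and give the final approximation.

f(x) = x³ - 4x - 9
Initial interval: [1.96, 2.83]

Iteration 1:
  c_1 = (1.960000 + 2.830000)/2 = 2.395000
  f(c_1) = f(2.395000) = -4.842220
  f(a) × f(c) ≥ 0, new interval: [2.395000, 2.830000]
Iteration 2:
  c_2 = (2.395000 + 2.830000)/2 = 2.612500
  f(c_2) = f(2.612500) = -1.619279
  f(a) × f(c) ≥ 0, new interval: [2.612500, 2.830000]
Iteration 3:
  c_3 = (2.612500 + 2.830000)/2 = 2.721250
  f(c_3) = f(2.721250) = 0.266405
  f(a) × f(c) < 0, new interval: [2.612500, 2.721250]
Iteration 4:
  c_4 = (2.612500 + 2.721250)/2 = 2.666875
  f(c_4) = f(2.666875) = -0.700092
  f(a) × f(c) ≥ 0, new interval: [2.666875, 2.721250]
Iteration 5:
  c_5 = (2.666875 + 2.721250)/2 = 2.694063
  f(c_5) = f(2.694063) = -0.222818
  f(a) × f(c) ≥ 0, new interval: [2.694063, 2.721250]
Iteration 6:
  c_6 = (2.694063 + 2.721250)/2 = 2.707656
  f(c_6) = f(2.707656) = 0.020292
  f(a) × f(c) < 0, new interval: [2.694063, 2.707656]
Iteration 7:
  c_7 = (2.694063 + 2.707656)/2 = 2.700859
  f(c_7) = f(2.700859) = -0.101637
  f(a) × f(c) ≥ 0, new interval: [2.700859, 2.707656]

After 7 iteration(s), the approximation is c_7 = 2.700859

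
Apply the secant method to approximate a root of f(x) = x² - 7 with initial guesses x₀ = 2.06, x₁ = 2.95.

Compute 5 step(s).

f(x) = x² - 7
x₀ = 2.06, x₁ = 2.95

Secant formula: x_{n+1} = x_n - f(x_n)(x_n - x_{n-1})/(f(x_n) - f(x_{n-1}))

Iteration 1:
  f(2.060000) = -2.756400
  f(2.950000) = 1.702500
  x_2 = 2.950000 - 1.702500×(2.950000 - 2.060000)/(1.702500 - (-2.756400))
       = 2.610180
Iteration 2:
  f(2.950000) = 1.702500
  f(2.610180) = -0.186962
  x_3 = 2.610180 - (-0.186962)×(2.610180 - 2.950000)/(-0.186962 - 1.702500)
       = 2.643805
Iteration 3:
  f(2.610180) = -0.186962
  f(2.643805) = -0.010296
  x_4 = 2.643805 - (-0.010296)×(2.643805 - 2.610180)/(-0.010296 - (-0.186962))
       = 2.645764
Iteration 4:
  f(2.643805) = -0.010296
  f(2.645764) = 0.000070
  x_5 = 2.645764 - 0.000070×(2.645764 - 2.643805)/(0.000070 - (-0.010296))
       = 2.645751
Iteration 5:
  f(2.645764) = 0.000070
  f(2.645751) = 0.000000
  x_6 = 2.645751 - 0.000000×(2.645751 - 2.645764)/(0.000000 - 0.000070)
       = 2.645751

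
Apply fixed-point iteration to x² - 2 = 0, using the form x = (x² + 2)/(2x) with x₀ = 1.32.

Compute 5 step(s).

Equation: x² - 2 = 0
Fixed-point form: x = (x² + 2)/(2x)
x₀ = 1.32

x_1 = g(1.320000) = 1.417576
x_2 = g(1.417576) = 1.414218
x_3 = g(1.414218) = 1.414214
x_4 = g(1.414214) = 1.414214
x_5 = g(1.414214) = 1.414214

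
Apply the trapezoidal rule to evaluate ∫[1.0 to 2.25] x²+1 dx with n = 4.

f(x) = x²+1
a = 1.0, b = 2.25, n = 4
h = (b - a)/n = 0.312500

Trapezoidal rule: (h/2)[f(x₀) + 2f(x₁) + 2f(x₂) + ... + f(xₙ)]

x_0 = 1.0000, f(x_0) = 2.000000, coefficient = 1
x_1 = 1.3125, f(x_1) = 2.722656, coefficient = 2
x_2 = 1.6250, f(x_2) = 3.640625, coefficient = 2
x_3 = 1.9375, f(x_3) = 4.753906, coefficient = 2
x_4 = 2.2500, f(x_4) = 6.062500, coefficient = 1

I ≈ (0.312500/2) × 30.296875 = 4.733887
Exact value: 4.713542
Error: 0.020345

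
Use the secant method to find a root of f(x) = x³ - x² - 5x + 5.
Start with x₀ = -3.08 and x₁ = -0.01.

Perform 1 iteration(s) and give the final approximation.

f(x) = x³ - x² - 5x + 5
x₀ = -3.08, x₁ = -0.01

Secant formula: x_{n+1} = x_n - f(x_n)(x_n - x_{n-1})/(f(x_n) - f(x_{n-1}))

Iteration 1:
  f(-3.080000) = -18.304512
  f(-0.010000) = 5.049899
  x_2 = -0.010000 - 5.049899×(-0.010000 - (-3.080000))/(5.049899 - (-18.304512))
       = -0.673823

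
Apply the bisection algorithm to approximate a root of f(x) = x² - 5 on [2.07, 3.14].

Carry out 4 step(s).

f(x) = x² - 5
Initial interval: [2.07, 3.14]

Iteration 1:
  c_1 = (2.070000 + 3.140000)/2 = 2.605000
  f(c_1) = f(2.605000) = 1.786025
  f(a) × f(c) < 0, new interval: [2.070000, 2.605000]
Iteration 2:
  c_2 = (2.070000 + 2.605000)/2 = 2.337500
  f(c_2) = f(2.337500) = 0.463906
  f(a) × f(c) < 0, new interval: [2.070000, 2.337500]
Iteration 3:
  c_3 = (2.070000 + 2.337500)/2 = 2.203750
  f(c_3) = f(2.203750) = -0.143486
  f(a) × f(c) ≥ 0, new interval: [2.203750, 2.337500]
Iteration 4:
  c_4 = (2.203750 + 2.337500)/2 = 2.270625
  f(c_4) = f(2.270625) = 0.155738
  f(a) × f(c) < 0, new interval: [2.203750, 2.270625]

After 4 iteration(s), the approximation is c_4 = 2.270625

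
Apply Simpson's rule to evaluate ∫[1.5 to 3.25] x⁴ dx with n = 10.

f(x) = x⁴
a = 1.5, b = 3.25, n = 10
h = (b - a)/n = 0.175000

Simpson's rule: (h/3)[f(x₀) + 4f(x₁) + 2f(x₂) + ... + f(xₙ)]

x_0 = 1.5000, f(x_0) = 5.062500, coefficient = 1
x_1 = 1.6750, f(x_1) = 7.871532, coefficient = 4
x_2 = 1.8500, f(x_2) = 11.713506, coefficient = 2
x_3 = 2.0250, f(x_3) = 16.815125, coefficient = 4
x_4 = 2.2000, f(x_4) = 23.425600, coefficient = 2
x_5 = 2.3750, f(x_5) = 31.816650, coefficient = 4
x_6 = 2.5500, f(x_6) = 42.282506, coefficient = 2
x_7 = 2.7250, f(x_7) = 55.139907, coefficient = 4
x_8 = 2.9000, f(x_8) = 70.728100, coefficient = 2
x_9 = 3.0750, f(x_9) = 89.408844, coefficient = 4
x_10 = 3.2500, f(x_10) = 111.566406, coefficient = 1

I ≈ (0.175000/3) × 1217.136564 = 70.999633
Exact value: 70.999414
Error: 0.000219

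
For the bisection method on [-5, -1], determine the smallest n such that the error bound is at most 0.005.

We need (b-a)/2^n ≤ 0.005
(-1 - (-5))/2^n ≤ 0.005
4/2^n ≤ 0.005
2^n ≥ 800
n ≥ log₂(800) = 9.64
n ≥ 10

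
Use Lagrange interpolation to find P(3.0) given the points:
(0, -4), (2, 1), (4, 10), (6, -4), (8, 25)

Lagrange interpolation formula:
P(x) = Σ yᵢ × Lᵢ(x)
where Lᵢ(x) = Π_{j≠i} (x - xⱼ)/(xᵢ - xⱼ)

L_0(3.0) = (3.0 - 2)/(0 - 2) × (3.0 - 4)/(0 - 4) × (3.0 - 6)/(0 - 6) × (3.0 - 8)/(0 - 8) = -0.039062
L_1(3.0) = (3.0 - 0)/(2 - 0) × (3.0 - 4)/(2 - 4) × (3.0 - 6)/(2 - 6) × (3.0 - 8)/(2 - 8) = 0.468750
L_2(3.0) = (3.0 - 0)/(4 - 0) × (3.0 - 2)/(4 - 2) × (3.0 - 6)/(4 - 6) × (3.0 - 8)/(4 - 8) = 0.703125
L_3(3.0) = (3.0 - 0)/(6 - 0) × (3.0 - 2)/(6 - 2) × (3.0 - 4)/(6 - 4) × (3.0 - 8)/(6 - 8) = -0.156250
L_4(3.0) = (3.0 - 0)/(8 - 0) × (3.0 - 2)/(8 - 2) × (3.0 - 4)/(8 - 4) × (3.0 - 6)/(8 - 6) = 0.023438

P(3.0) = (-4)×L_0(3.0) + 1×L_1(3.0) + 10×L_2(3.0) + (-4)×L_3(3.0) + 25×L_4(3.0)
P(3.0) = 8.867188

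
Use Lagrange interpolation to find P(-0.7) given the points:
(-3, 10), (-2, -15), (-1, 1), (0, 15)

Lagrange interpolation formula:
P(x) = Σ yᵢ × Lᵢ(x)
where Lᵢ(x) = Π_{j≠i} (x - xⱼ)/(xᵢ - xⱼ)

L_0(-0.7) = (-0.7 - (-2))/(-3 - (-2)) × (-0.7 - (-1))/(-3 - (-1)) × (-0.7 - 0)/(-3 - 0) = 0.045500
L_1(-0.7) = (-0.7 - (-3))/(-2 - (-3)) × (-0.7 - (-1))/(-2 - (-1)) × (-0.7 - 0)/(-2 - 0) = -0.241500
L_2(-0.7) = (-0.7 - (-3))/(-1 - (-3)) × (-0.7 - (-2))/(-1 - (-2)) × (-0.7 - 0)/(-1 - 0) = 1.046500
L_3(-0.7) = (-0.7 - (-3))/(0 - (-3)) × (-0.7 - (-2))/(0 - (-2)) × (-0.7 - (-1))/(0 - (-1)) = 0.149500

P(-0.7) = 10×L_0(-0.7) + (-15)×L_1(-0.7) + 1×L_2(-0.7) + 15×L_3(-0.7)
P(-0.7) = 7.366500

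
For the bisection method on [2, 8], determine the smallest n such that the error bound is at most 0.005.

We need (b-a)/2^n ≤ 0.005
(8 - 2)/2^n ≤ 0.005
6/2^n ≤ 0.005
2^n ≥ 1200
n ≥ log₂(1200) = 10.23
n ≥ 11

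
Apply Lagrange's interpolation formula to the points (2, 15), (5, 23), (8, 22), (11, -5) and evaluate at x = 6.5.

Lagrange interpolation formula:
P(x) = Σ yᵢ × Lᵢ(x)
where Lᵢ(x) = Π_{j≠i} (x - xⱼ)/(xᵢ - xⱼ)

L_0(6.5) = (6.5 - 5)/(2 - 5) × (6.5 - 8)/(2 - 8) × (6.5 - 11)/(2 - 11) = -0.062500
L_1(6.5) = (6.5 - 2)/(5 - 2) × (6.5 - 8)/(5 - 8) × (6.5 - 11)/(5 - 11) = 0.562500
L_2(6.5) = (6.5 - 2)/(8 - 2) × (6.5 - 5)/(8 - 5) × (6.5 - 11)/(8 - 11) = 0.562500
L_3(6.5) = (6.5 - 2)/(11 - 2) × (6.5 - 5)/(11 - 5) × (6.5 - 8)/(11 - 8) = -0.062500

P(6.5) = 15×L_0(6.5) + 23×L_1(6.5) + 22×L_2(6.5) + (-5)×L_3(6.5)
P(6.5) = 24.687500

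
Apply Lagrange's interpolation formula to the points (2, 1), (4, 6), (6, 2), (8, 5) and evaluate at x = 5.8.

Lagrange interpolation formula:
P(x) = Σ yᵢ × Lᵢ(x)
where Lᵢ(x) = Π_{j≠i} (x - xⱼ)/(xᵢ - xⱼ)

L_0(5.8) = (5.8 - 4)/(2 - 4) × (5.8 - 6)/(2 - 6) × (5.8 - 8)/(2 - 8) = -0.016500
L_1(5.8) = (5.8 - 2)/(4 - 2) × (5.8 - 6)/(4 - 6) × (5.8 - 8)/(4 - 8) = 0.104500
L_2(5.8) = (5.8 - 2)/(6 - 2) × (5.8 - 4)/(6 - 4) × (5.8 - 8)/(6 - 8) = 0.940500
L_3(5.8) = (5.8 - 2)/(8 - 2) × (5.8 - 4)/(8 - 4) × (5.8 - 6)/(8 - 6) = -0.028500

P(5.8) = 1×L_0(5.8) + 6×L_1(5.8) + 2×L_2(5.8) + 5×L_3(5.8)
P(5.8) = 2.349000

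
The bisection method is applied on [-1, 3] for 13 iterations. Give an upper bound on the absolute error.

Bisection error bound: |error| ≤ (b-a)/2^n
|error| ≤ (3 - (-1))/2^13 = 4/2^13
|error| ≤ 0.0004882812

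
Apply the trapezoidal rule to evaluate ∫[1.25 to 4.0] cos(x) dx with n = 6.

f(x) = cos(x)
a = 1.25, b = 4.0, n = 6
h = (b - a)/n = 0.458333

Trapezoidal rule: (h/2)[f(x₀) + 2f(x₁) + 2f(x₂) + ... + f(xₙ)]

x_0 = 1.2500, f(x_0) = 0.315322, coefficient = 1
x_1 = 1.7083, f(x_1) = -0.137104, coefficient = 2
x_2 = 2.1667, f(x_2) = -0.561229, coefficient = 2
x_3 = 2.6250, f(x_3) = -0.869507, coefficient = 2
x_4 = 3.0833, f(x_4) = -0.998303, coefficient = 2
x_5 = 3.5417, f(x_5) = -0.921032, coefficient = 2
x_6 = 4.0000, f(x_6) = -0.653644, coefficient = 1

I ≈ (0.458333/2) × -7.312673 = -1.675821
Exact value: -1.705787
Error: 0.029966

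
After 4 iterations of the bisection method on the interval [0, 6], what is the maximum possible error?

Bisection error bound: |error| ≤ (b-a)/2^n
|error| ≤ (6 - 0)/2^4 = 6/2^4
|error| ≤ 0.3750000000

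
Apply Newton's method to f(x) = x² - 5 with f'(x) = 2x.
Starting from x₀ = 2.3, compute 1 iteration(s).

f(x) = x² - 5
f'(x) = 2x
x₀ = 2.3

Newton-Raphson formula: x_{n+1} = x_n - f(x_n)/f'(x_n)

Iteration 1:
  f(2.300000) = 0.290000
  f'(2.300000) = 4.600000
  x_1 = 2.300000 - 0.290000/4.600000 = 2.236957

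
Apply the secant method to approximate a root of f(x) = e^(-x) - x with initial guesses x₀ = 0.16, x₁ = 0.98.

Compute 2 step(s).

f(x) = e^(-x) - x
x₀ = 0.16, x₁ = 0.98

Secant formula: x_{n+1} = x_n - f(x_n)(x_n - x_{n-1})/(f(x_n) - f(x_{n-1}))

Iteration 1:
  f(0.160000) = 0.692144
  f(0.980000) = -0.604689
  x_2 = 0.980000 - (-0.604689)×(0.980000 - 0.160000)/(-0.604689 - 0.692144)
       = 0.597649
Iteration 2:
  f(0.980000) = -0.604689
  f(0.597649) = -0.047546
  x_3 = 0.597649 - (-0.047546)×(0.597649 - 0.980000)/(-0.047546 - (-0.604689))
       = 0.565020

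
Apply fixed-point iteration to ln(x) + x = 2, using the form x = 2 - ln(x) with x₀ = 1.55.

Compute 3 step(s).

Equation: ln(x) + x = 2
Fixed-point form: x = 2 - ln(x)
x₀ = 1.55

x_1 = g(1.550000) = 1.561745
x_2 = g(1.561745) = 1.554196
x_3 = g(1.554196) = 1.559042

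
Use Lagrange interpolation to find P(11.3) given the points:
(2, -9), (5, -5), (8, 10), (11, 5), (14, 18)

Lagrange interpolation formula:
P(x) = Σ yᵢ × Lᵢ(x)
where Lᵢ(x) = Π_{j≠i} (x - xⱼ)/(xᵢ - xⱼ)

L_0(11.3) = (11.3 - 5)/(2 - 5) × (11.3 - 8)/(2 - 8) × (11.3 - 11)/(2 - 11) × (11.3 - 14)/(2 - 14) = -0.008663
L_1(11.3) = (11.3 - 2)/(5 - 2) × (11.3 - 8)/(5 - 8) × (11.3 - 11)/(5 - 11) × (11.3 - 14)/(5 - 14) = 0.051150
L_2(11.3) = (11.3 - 2)/(8 - 2) × (11.3 - 5)/(8 - 5) × (11.3 - 11)/(8 - 11) × (11.3 - 14)/(8 - 14) = -0.146475
L_3(11.3) = (11.3 - 2)/(11 - 2) × (11.3 - 5)/(11 - 5) × (11.3 - 8)/(11 - 8) × (11.3 - 14)/(11 - 14) = 1.074150
L_4(11.3) = (11.3 - 2)/(14 - 2) × (11.3 - 5)/(14 - 5) × (11.3 - 8)/(14 - 8) × (11.3 - 11)/(14 - 11) = 0.029838

P(11.3) = (-9)×L_0(11.3) + (-5)×L_1(11.3) + 10×L_2(11.3) + 5×L_3(11.3) + 18×L_4(11.3)
P(11.3) = 4.265287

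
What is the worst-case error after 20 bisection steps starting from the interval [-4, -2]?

Bisection error bound: |error| ≤ (b-a)/2^n
|error| ≤ (-2 - (-4))/2^20 = 2/2^20
|error| ≤ 0.0000019073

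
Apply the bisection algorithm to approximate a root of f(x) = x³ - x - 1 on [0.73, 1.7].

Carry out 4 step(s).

f(x) = x³ - x - 1
Initial interval: [0.73, 1.7]

Iteration 1:
  c_1 = (0.730000 + 1.700000)/2 = 1.215000
  f(c_1) = f(1.215000) = -0.421387
  f(a) × f(c) ≥ 0, new interval: [1.215000, 1.700000]
Iteration 2:
  c_2 = (1.215000 + 1.700000)/2 = 1.457500
  f(c_2) = f(1.457500) = 0.638676
  f(a) × f(c) < 0, new interval: [1.215000, 1.457500]
Iteration 3:
  c_3 = (1.215000 + 1.457500)/2 = 1.336250
  f(c_3) = f(1.336250) = 0.049710
  f(a) × f(c) < 0, new interval: [1.215000, 1.336250]
Iteration 4:
  c_4 = (1.215000 + 1.336250)/2 = 1.275625
  f(c_4) = f(1.275625) = -0.199904
  f(a) × f(c) ≥ 0, new interval: [1.275625, 1.336250]

After 4 iteration(s), the approximation is c_4 = 1.275625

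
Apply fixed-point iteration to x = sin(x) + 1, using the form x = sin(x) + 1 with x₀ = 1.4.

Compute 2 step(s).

Equation: x = sin(x) + 1
Fixed-point form: x = sin(x) + 1
x₀ = 1.4

x_1 = g(1.400000) = 1.985450
x_2 = g(1.985450) = 1.915256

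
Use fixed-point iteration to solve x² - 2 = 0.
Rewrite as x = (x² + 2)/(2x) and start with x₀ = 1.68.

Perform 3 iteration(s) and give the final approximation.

Equation: x² - 2 = 0
Fixed-point form: x = (x² + 2)/(2x)
x₀ = 1.68

x_1 = g(1.680000) = 1.435238
x_2 = g(1.435238) = 1.414368
x_3 = g(1.414368) = 1.414214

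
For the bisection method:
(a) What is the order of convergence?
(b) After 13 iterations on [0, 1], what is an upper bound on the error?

(a) Bisection has linear (order 1) convergence; the error is halved each step.

(b) Error bound = (b-a)/2^n = (1 - 0)/2^{13}
    = 1/2^{13}

(a) 1 (linear); (b) error ≤ 1.22e-04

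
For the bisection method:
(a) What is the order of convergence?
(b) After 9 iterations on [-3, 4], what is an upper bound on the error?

(a) Bisection has linear (order 1) convergence; the error is halved each step.

(b) Error bound = (b-a)/2^n = (4 - (-3))/2^{9}
    = 7/2^{9}

(a) 1 (linear); (b) error ≤ 1.37e-02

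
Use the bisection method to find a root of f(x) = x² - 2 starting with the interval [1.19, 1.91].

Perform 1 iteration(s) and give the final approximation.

f(x) = x² - 2
Initial interval: [1.19, 1.91]

Iteration 1:
  c_1 = (1.190000 + 1.910000)/2 = 1.550000
  f(c_1) = f(1.550000) = 0.402500
  f(a) × f(c) < 0, new interval: [1.190000, 1.550000]

After 1 iteration(s), the approximation is c_1 = 1.550000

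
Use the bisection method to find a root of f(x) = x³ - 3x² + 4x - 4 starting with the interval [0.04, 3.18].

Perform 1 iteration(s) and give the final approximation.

f(x) = x³ - 3x² + 4x - 4
Initial interval: [0.04, 3.18]

Iteration 1:
  c_1 = (0.040000 + 3.180000)/2 = 1.610000
  f(c_1) = f(1.610000) = -1.163019
  f(a) × f(c) ≥ 0, new interval: [1.610000, 3.180000]

After 1 iteration(s), the approximation is c_1 = 1.610000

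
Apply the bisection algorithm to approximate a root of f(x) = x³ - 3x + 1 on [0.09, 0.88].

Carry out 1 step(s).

f(x) = x³ - 3x + 1
Initial interval: [0.09, 0.88]

Iteration 1:
  c_1 = (0.090000 + 0.880000)/2 = 0.485000
  f(c_1) = f(0.485000) = -0.340916
  f(a) × f(c) < 0, new interval: [0.090000, 0.485000]

After 1 iteration(s), the approximation is c_1 = 0.485000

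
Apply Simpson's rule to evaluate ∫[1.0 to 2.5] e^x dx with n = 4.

f(x) = e^x
a = 1.0, b = 2.5, n = 4
h = (b - a)/n = 0.375000

Simpson's rule: (h/3)[f(x₀) + 4f(x₁) + 2f(x₂) + ... + f(xₙ)]

x_0 = 1.0000, f(x_0) = 2.718282, coefficient = 1
x_1 = 1.3750, f(x_1) = 3.955077, coefficient = 4
x_2 = 1.7500, f(x_2) = 5.754603, coefficient = 2
x_3 = 2.1250, f(x_3) = 8.372897, coefficient = 4
x_4 = 2.5000, f(x_4) = 12.182494, coefficient = 1

I ≈ (0.375000/3) × 75.721878 = 9.465235
Exact value: 9.464212
Error: 0.001023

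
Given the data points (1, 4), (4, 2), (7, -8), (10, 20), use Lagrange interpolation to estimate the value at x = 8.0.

Lagrange interpolation formula:
P(x) = Σ yᵢ × Lᵢ(x)
where Lᵢ(x) = Π_{j≠i} (x - xⱼ)/(xᵢ - xⱼ)

L_0(8.0) = (8.0 - 4)/(1 - 4) × (8.0 - 7)/(1 - 7) × (8.0 - 10)/(1 - 10) = 0.049383
L_1(8.0) = (8.0 - 1)/(4 - 1) × (8.0 - 7)/(4 - 7) × (8.0 - 10)/(4 - 10) = -0.259259
L_2(8.0) = (8.0 - 1)/(7 - 1) × (8.0 - 4)/(7 - 4) × (8.0 - 10)/(7 - 10) = 1.037037
L_3(8.0) = (8.0 - 1)/(10 - 1) × (8.0 - 4)/(10 - 4) × (8.0 - 7)/(10 - 7) = 0.172840

P(8.0) = 4×L_0(8.0) + 2×L_1(8.0) + (-8)×L_2(8.0) + 20×L_3(8.0)
P(8.0) = -5.160494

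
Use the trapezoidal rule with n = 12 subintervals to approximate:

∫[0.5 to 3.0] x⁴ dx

f(x) = x⁴
a = 0.5, b = 3.0, n = 12
h = (b - a)/n = 0.208333

Trapezoidal rule: (h/2)[f(x₀) + 2f(x₁) + 2f(x₂) + ... + f(xₙ)]

x_0 = 0.5000, f(x_0) = 0.062500, coefficient = 1
x_1 = 0.7083, f(x_1) = 0.251739, coefficient = 2
x_2 = 0.9167, f(x_2) = 0.706067, coefficient = 2
x_3 = 1.1250, f(x_3) = 1.601807, coefficient = 2
x_4 = 1.3333, f(x_4) = 3.160494, coefficient = 2
x_5 = 1.5417, f(x_5) = 5.648875, coefficient = 2
x_6 = 1.7500, f(x_6) = 9.378906, coefficient = 2
x_7 = 1.9583, f(x_7) = 14.707758, coefficient = 2
x_8 = 2.1667, f(x_8) = 22.037809, coefficient = 2
x_9 = 2.3750, f(x_9) = 31.816650, coefficient = 2
x_10 = 2.5833, f(x_10) = 44.537085, coefficient = 2
x_11 = 2.7917, f(x_11) = 60.737127, coefficient = 2
x_12 = 3.0000, f(x_12) = 81.000000, coefficient = 1

I ≈ (0.208333/2) × 470.231132 = 48.982410
Exact value: 48.593750
Error: 0.388660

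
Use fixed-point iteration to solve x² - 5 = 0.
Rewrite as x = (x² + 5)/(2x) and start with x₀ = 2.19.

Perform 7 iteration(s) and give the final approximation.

Equation: x² - 5 = 0
Fixed-point form: x = (x² + 5)/(2x)
x₀ = 2.19

x_1 = g(2.190000) = 2.236553
x_2 = g(2.236553) = 2.236068
x_3 = g(2.236068) = 2.236068
x_4 = g(2.236068) = 2.236068
x_5 = g(2.236068) = 2.236068
x_6 = g(2.236068) = 2.236068
x_7 = g(2.236068) = 2.236068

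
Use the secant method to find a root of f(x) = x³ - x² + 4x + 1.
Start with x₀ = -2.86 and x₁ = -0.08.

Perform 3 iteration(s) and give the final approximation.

f(x) = x³ - x² + 4x + 1
x₀ = -2.86, x₁ = -0.08

Secant formula: x_{n+1} = x_n - f(x_n)(x_n - x_{n-1})/(f(x_n) - f(x_{n-1}))

Iteration 1:
  f(-2.860000) = -42.013256
  f(-0.080000) = 0.673088
  x_2 = -0.080000 - 0.673088×(-0.080000 - (-2.860000))/(0.673088 - (-42.013256))
       = -0.123836
Iteration 2:
  f(-0.080000) = 0.673088
  f(-0.123836) = 0.487423
  x_3 = -0.123836 - 0.487423×(-0.123836 - (-0.080000))/(0.487423 - 0.673088)
       = -0.238917
Iteration 3:
  f(-0.123836) = 0.487423
  f(-0.238917) = -0.026385
  x_4 = -0.238917 - (-0.026385)×(-0.238917 - (-0.123836))/(-0.026385 - 0.487423)
       = -0.233007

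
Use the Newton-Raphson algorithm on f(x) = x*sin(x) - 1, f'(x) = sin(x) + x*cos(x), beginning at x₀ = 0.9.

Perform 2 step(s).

f(x) = x*sin(x) - 1
f'(x) = sin(x) + x*cos(x)
x₀ = 0.9

Newton-Raphson formula: x_{n+1} = x_n - f(x_n)/f'(x_n)

Iteration 1:
  f(0.900000) = -0.295006
  f'(0.900000) = 1.342776
  x_1 = 0.900000 - (-0.295006)/1.342776 = 1.119698
Iteration 2:
  f(1.119698) = 0.007694
  f'(1.119698) = 1.388106
  x_2 = 1.119698 - 0.007694/1.388106 = 1.114156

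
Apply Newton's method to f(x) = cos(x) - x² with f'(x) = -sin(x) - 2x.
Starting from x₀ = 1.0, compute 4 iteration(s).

f(x) = cos(x) - x²
f'(x) = -sin(x) - 2x
x₀ = 1.0

Newton-Raphson formula: x_{n+1} = x_n - f(x_n)/f'(x_n)

Iteration 1:
  f(1.000000) = -0.459698
  f'(1.000000) = -2.841471
  x_1 = 1.000000 - (-0.459698)/(-2.841471) = 0.838218
Iteration 2:
  f(0.838218) = -0.033822
  f'(0.838218) = -2.419890
  x_2 = 0.838218 - (-0.033822)/(-2.419890) = 0.824242
Iteration 3:
  f(0.824242) = -0.000261
  f'(0.824242) = -2.382517
  x_3 = 0.824242 - (-0.000261)/(-2.382517) = 0.824132
Iteration 4:
  f(0.824132) = 0.000000
  f'(0.824132) = -2.382223
  x_4 = 0.824132 - 0.000000/(-2.382223) = 0.824132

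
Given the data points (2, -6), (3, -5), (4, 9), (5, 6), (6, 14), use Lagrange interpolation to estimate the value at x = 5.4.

Lagrange interpolation formula:
P(x) = Σ yᵢ × Lᵢ(x)
where Lᵢ(x) = Π_{j≠i} (x - xⱼ)/(xᵢ - xⱼ)

L_0(5.4) = (5.4 - 3)/(2 - 3) × (5.4 - 4)/(2 - 4) × (5.4 - 5)/(2 - 5) × (5.4 - 6)/(2 - 6) = -0.033600
L_1(5.4) = (5.4 - 2)/(3 - 2) × (5.4 - 4)/(3 - 4) × (5.4 - 5)/(3 - 5) × (5.4 - 6)/(3 - 6) = 0.190400
L_2(5.4) = (5.4 - 2)/(4 - 2) × (5.4 - 3)/(4 - 3) × (5.4 - 5)/(4 - 5) × (5.4 - 6)/(4 - 6) = -0.489600
L_3(5.4) = (5.4 - 2)/(5 - 2) × (5.4 - 3)/(5 - 3) × (5.4 - 4)/(5 - 4) × (5.4 - 6)/(5 - 6) = 1.142400
L_4(5.4) = (5.4 - 2)/(6 - 2) × (5.4 - 3)/(6 - 3) × (5.4 - 4)/(6 - 4) × (5.4 - 5)/(6 - 5) = 0.190400

P(5.4) = (-6)×L_0(5.4) + (-5)×L_1(5.4) + 9×L_2(5.4) + 6×L_3(5.4) + 14×L_4(5.4)
P(5.4) = 4.363200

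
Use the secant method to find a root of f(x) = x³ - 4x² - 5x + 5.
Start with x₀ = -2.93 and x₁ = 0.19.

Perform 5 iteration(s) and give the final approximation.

f(x) = x³ - 4x² - 5x + 5
x₀ = -2.93, x₁ = 0.19

Secant formula: x_{n+1} = x_n - f(x_n)(x_n - x_{n-1})/(f(x_n) - f(x_{n-1}))

Iteration 1:
  f(-2.930000) = -39.843357
  f(0.190000) = 3.912459
  x_2 = 0.190000 - 3.912459×(0.190000 - (-2.930000))/(3.912459 - (-39.843357))
       = -0.088977
Iteration 2:
  f(0.190000) = 3.912459
  f(-0.088977) = 5.412514
  x_3 = -0.088977 - 5.412514×(-0.088977 - 0.190000)/(5.412514 - 3.912459)
       = 0.917631
Iteration 3:
  f(-0.088977) = 5.412514
  f(0.917631) = -2.183656
  x_4 = 0.917631 - (-2.183656)×(0.917631 - (-0.088977))/(-2.183656 - 5.412514)
       = 0.628264
Iteration 4:
  f(0.917631) = -2.183656
  f(0.628264) = 0.527807
  x_5 = 0.628264 - 0.527807×(0.628264 - 0.917631)/(0.527807 - (-2.183656))
       = 0.684591
Iteration 5:
  f(0.628264) = 0.527807
  f(0.684591) = 0.023228
  x_6 = 0.684591 - 0.023228×(0.684591 - 0.628264)/(0.023228 - 0.527807)
       = 0.687184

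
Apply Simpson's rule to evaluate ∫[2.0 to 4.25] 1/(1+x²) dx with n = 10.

f(x) = 1/(1+x²)
a = 2.0, b = 4.25, n = 10
h = (b - a)/n = 0.225000

Simpson's rule: (h/3)[f(x₀) + 4f(x₁) + 2f(x₂) + ... + f(xₙ)]

x_0 = 2.0000, f(x_0) = 0.200000, coefficient = 1
x_1 = 2.2250, f(x_1) = 0.168050, coefficient = 4
x_2 = 2.4500, f(x_2) = 0.142806, coefficient = 2
x_3 = 2.6750, f(x_3) = 0.122615, coefficient = 4
x_4 = 2.9000, f(x_4) = 0.106270, coefficient = 2
x_5 = 3.1250, f(x_5) = 0.092888, coefficient = 4
x_6 = 3.3500, f(x_6) = 0.081816, coefficient = 2
x_7 = 3.5750, f(x_7) = 0.072566, coefficient = 4
x_8 = 3.8000, f(x_8) = 0.064767, coefficient = 2
x_9 = 4.0250, f(x_9) = 0.058137, coefficient = 4
x_10 = 4.2500, f(x_10) = 0.052459, coefficient = 1

I ≈ (0.225000/3) × 3.100800 = 0.232560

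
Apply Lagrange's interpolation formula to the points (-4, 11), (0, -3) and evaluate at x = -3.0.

Lagrange interpolation formula:
P(x) = Σ yᵢ × Lᵢ(x)
where Lᵢ(x) = Π_{j≠i} (x - xⱼ)/(xᵢ - xⱼ)

L_0(-3.0) = (-3.0 - 0)/(-4 - 0) = 0.750000
L_1(-3.0) = (-3.0 - (-4))/(0 - (-4)) = 0.250000

P(-3.0) = 11×L_0(-3.0) + (-3)×L_1(-3.0)
P(-3.0) = 7.500000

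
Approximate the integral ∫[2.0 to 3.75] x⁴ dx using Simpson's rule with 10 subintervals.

f(x) = x⁴
a = 2.0, b = 3.75, n = 10
h = (b - a)/n = 0.175000

Simpson's rule: (h/3)[f(x₀) + 4f(x₁) + 2f(x₂) + ... + f(xₙ)]

x_0 = 2.0000, f(x_0) = 16.000000, coefficient = 1
x_1 = 2.1750, f(x_1) = 22.378813, coefficient = 4
x_2 = 2.3500, f(x_2) = 30.498006, coefficient = 2
x_3 = 2.5250, f(x_3) = 40.648594, coefficient = 4
x_4 = 2.7000, f(x_4) = 53.144100, coefficient = 2
x_5 = 2.8750, f(x_5) = 68.320557, coefficient = 4
x_6 = 3.0500, f(x_6) = 86.536506, coefficient = 2
x_7 = 3.2250, f(x_7) = 108.173000, coefficient = 4
x_8 = 3.4000, f(x_8) = 133.633600, coefficient = 2
x_9 = 3.5750, f(x_9) = 163.344375, coefficient = 4
x_10 = 3.7500, f(x_10) = 197.753906, coefficient = 1

I ≈ (0.175000/3) × 2432.839689 = 141.915649
Exact value: 141.915430
Error: 0.000219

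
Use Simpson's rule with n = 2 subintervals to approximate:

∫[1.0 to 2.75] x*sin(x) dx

f(x) = x*sin(x)
a = 1.0, b = 2.75, n = 2
h = (b - a)/n = 0.875000

Simpson's rule: (h/3)[f(x₀) + 4f(x₁) + 2f(x₂) + ... + f(xₙ)]

x_0 = 1.0000, f(x_0) = 0.841471, coefficient = 1
x_1 = 1.8750, f(x_1) = 1.788911, coefficient = 4
x_2 = 2.7500, f(x_2) = 1.049568, coefficient = 1

I ≈ (0.875000/3) × 9.046682 = 2.638616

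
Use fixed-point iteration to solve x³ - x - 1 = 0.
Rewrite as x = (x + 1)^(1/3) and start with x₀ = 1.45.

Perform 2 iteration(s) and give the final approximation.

Equation: x³ - x - 1 = 0
Fixed-point form: x = (x + 1)^(1/3)
x₀ = 1.45

x_1 = g(1.450000) = 1.348100
x_2 = g(1.348100) = 1.329144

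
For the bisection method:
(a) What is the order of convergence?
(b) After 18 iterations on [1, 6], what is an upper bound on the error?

(a) Bisection has linear (order 1) convergence; the error is halved each step.

(b) Error bound = (b-a)/2^n = (6 - 1)/2^{18}
    = 5/2^{18}

(a) 1 (linear); (b) error ≤ 1.91e-05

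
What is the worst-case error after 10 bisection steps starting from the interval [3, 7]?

Bisection error bound: |error| ≤ (b-a)/2^n
|error| ≤ (7 - 3)/2^10 = 4/2^10
|error| ≤ 0.0039062500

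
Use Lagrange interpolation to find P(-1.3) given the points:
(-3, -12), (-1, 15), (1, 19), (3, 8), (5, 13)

Lagrange interpolation formula:
P(x) = Σ yᵢ × Lᵢ(x)
where Lᵢ(x) = Π_{j≠i} (x - xⱼ)/(xᵢ - xⱼ)

L_0(-1.3) = (-1.3 - (-1))/(-3 - (-1)) × (-1.3 - 1)/(-3 - 1) × (-1.3 - 3)/(-3 - 3) × (-1.3 - 5)/(-3 - 5) = 0.048677
L_1(-1.3) = (-1.3 - (-3))/(-1 - (-3)) × (-1.3 - 1)/(-1 - 1) × (-1.3 - 3)/(-1 - 3) × (-1.3 - 5)/(-1 - 5) = 1.103353
L_2(-1.3) = (-1.3 - (-3))/(1 - (-3)) × (-1.3 - (-1))/(1 - (-1)) × (-1.3 - 3)/(1 - 3) × (-1.3 - 5)/(1 - 5) = -0.215873
L_3(-1.3) = (-1.3 - (-3))/(3 - (-3)) × (-1.3 - (-1))/(3 - (-1)) × (-1.3 - 1)/(3 - 1) × (-1.3 - 5)/(3 - 5) = 0.076978
L_4(-1.3) = (-1.3 - (-3))/(5 - (-3)) × (-1.3 - (-1))/(5 - (-1)) × (-1.3 - 1)/(5 - 1) × (-1.3 - 3)/(5 - 3) = -0.013135

P(-1.3) = (-12)×L_0(-1.3) + 15×L_1(-1.3) + 19×L_2(-1.3) + 8×L_3(-1.3) + 13×L_4(-1.3)
P(-1.3) = 12.309641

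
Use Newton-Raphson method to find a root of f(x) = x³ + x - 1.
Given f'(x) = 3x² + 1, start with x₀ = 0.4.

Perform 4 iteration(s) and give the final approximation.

f(x) = x³ + x - 1
f'(x) = 3x² + 1
x₀ = 0.4

Newton-Raphson formula: x_{n+1} = x_n - f(x_n)/f'(x_n)

Iteration 1:
  f(0.400000) = -0.536000
  f'(0.400000) = 1.480000
  x_1 = 0.400000 - (-0.536000)/1.480000 = 0.762162
Iteration 2:
  f(0.762162) = 0.204895
  f'(0.762162) = 2.742673
  x_2 = 0.762162 - 0.204895/2.742673 = 0.687456
Iteration 3:
  f(0.687456) = 0.012344
  f'(0.687456) = 2.417786
  x_3 = 0.687456 - 0.012344/2.417786 = 0.682350
Iteration 4:
  f(0.682350) = 0.000054
  f'(0.682350) = 2.396805
  x_4 = 0.682350 - 0.000054/2.396805 = 0.682328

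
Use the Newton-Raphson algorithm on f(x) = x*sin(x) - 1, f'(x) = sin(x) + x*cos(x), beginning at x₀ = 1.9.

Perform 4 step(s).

f(x) = x*sin(x) - 1
f'(x) = sin(x) + x*cos(x)
x₀ = 1.9

Newton-Raphson formula: x_{n+1} = x_n - f(x_n)/f'(x_n)

Iteration 1:
  f(1.900000) = 0.797970
  f'(1.900000) = 0.332050
  x_1 = 1.900000 - 0.797970/0.332050 = -0.503163
Iteration 2:
  f(-0.503163) = -0.757375
  f'(-0.503163) = -0.923001
  x_2 = -0.503163 - (-0.757375)/(-0.923001) = -1.323720
Iteration 3:
  f(-1.323720) = 0.283521
  f'(-1.323720) = -1.293374
  x_3 = -1.323720 - 0.283521/(-1.293374) = -1.104510
Iteration 4:
  f(-1.104510) = -0.013403
  f'(-1.104510) = -1.389801
  x_4 = -1.104510 - (-0.013403)/(-1.389801) = -1.114154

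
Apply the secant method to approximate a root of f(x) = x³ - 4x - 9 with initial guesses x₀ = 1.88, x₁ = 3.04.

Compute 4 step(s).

f(x) = x³ - 4x - 9
x₀ = 1.88, x₁ = 3.04

Secant formula: x_{n+1} = x_n - f(x_n)(x_n - x_{n-1})/(f(x_n) - f(x_{n-1}))

Iteration 1:
  f(1.880000) = -9.875328
  f(3.040000) = 6.934464
  x_2 = 3.040000 - 6.934464×(3.040000 - 1.880000)/(6.934464 - (-9.875328))
       = 2.561471
Iteration 2:
  f(3.040000) = 6.934464
  f(2.561471) = -2.439735
  x_3 = 2.561471 - (-2.439735)×(2.561471 - 3.040000)/(-2.439735 - 6.934464)
       = 2.686013
Iteration 3:
  f(2.561471) = -2.439735
  f(2.686013) = -0.365365
  x_4 = 2.686013 - (-0.365365)×(2.686013 - 2.561471)/(-0.365365 - (-2.439735))
       = 2.707949
Iteration 4:
  f(2.686013) = -0.365365
  f(2.707949) = 0.025562
  x_5 = 2.707949 - 0.025562×(2.707949 - 2.686013)/(0.025562 - (-0.365365))
       = 2.706515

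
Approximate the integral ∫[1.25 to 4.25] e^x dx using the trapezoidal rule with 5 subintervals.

f(x) = e^x
a = 1.25, b = 4.25, n = 5
h = (b - a)/n = 0.600000

Trapezoidal rule: (h/2)[f(x₀) + 2f(x₁) + 2f(x₂) + ... + f(xₙ)]

x_0 = 1.2500, f(x_0) = 3.490343, coefficient = 1
x_1 = 1.8500, f(x_1) = 6.359820, coefficient = 2
x_2 = 2.4500, f(x_2) = 11.588347, coefficient = 2
x_3 = 3.0500, f(x_3) = 21.115344, coefficient = 2
x_4 = 3.6500, f(x_4) = 38.474666, coefficient = 2
x_5 = 4.2500, f(x_5) = 70.105412, coefficient = 1

I ≈ (0.600000/2) × 228.672109 = 68.601633
Exact value: 66.615069
Error: 1.986563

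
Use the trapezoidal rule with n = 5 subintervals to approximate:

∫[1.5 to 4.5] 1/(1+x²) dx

f(x) = 1/(1+x²)
a = 1.5, b = 4.5, n = 5
h = (b - a)/n = 0.600000

Trapezoidal rule: (h/2)[f(x₀) + 2f(x₁) + 2f(x₂) + ... + f(xₙ)]

x_0 = 1.5000, f(x_0) = 0.307692, coefficient = 1
x_1 = 2.1000, f(x_1) = 0.184843, coefficient = 2
x_2 = 2.7000, f(x_2) = 0.120627, coefficient = 2
x_3 = 3.3000, f(x_3) = 0.084104, coefficient = 2
x_4 = 3.9000, f(x_4) = 0.061690, coefficient = 2
x_5 = 4.5000, f(x_5) = 0.047059, coefficient = 1

I ≈ (0.600000/2) × 1.257281 = 0.377184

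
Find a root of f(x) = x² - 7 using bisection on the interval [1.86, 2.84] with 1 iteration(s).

f(x) = x² - 7
Initial interval: [1.86, 2.84]

Iteration 1:
  c_1 = (1.860000 + 2.840000)/2 = 2.350000
  f(c_1) = f(2.350000) = -1.477500
  f(a) × f(c) ≥ 0, new interval: [2.350000, 2.840000]

After 1 iteration(s), the approximation is c_1 = 2.350000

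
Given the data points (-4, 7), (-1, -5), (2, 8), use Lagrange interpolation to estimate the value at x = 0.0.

Lagrange interpolation formula:
P(x) = Σ yᵢ × Lᵢ(x)
where Lᵢ(x) = Π_{j≠i} (x - xⱼ)/(xᵢ - xⱼ)

L_0(0.0) = (0.0 - (-1))/(-4 - (-1)) × (0.0 - 2)/(-4 - 2) = -0.111111
L_1(0.0) = (0.0 - (-4))/(-1 - (-4)) × (0.0 - 2)/(-1 - 2) = 0.888889
L_2(0.0) = (0.0 - (-4))/(2 - (-4)) × (0.0 - (-1))/(2 - (-1)) = 0.222222

P(0.0) = 7×L_0(0.0) + (-5)×L_1(0.0) + 8×L_2(0.0)
P(0.0) = -3.444444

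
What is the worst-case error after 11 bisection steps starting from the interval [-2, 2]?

Bisection error bound: |error| ≤ (b-a)/2^n
|error| ≤ (2 - (-2))/2^11 = 4/2^11
|error| ≤ 0.0019531250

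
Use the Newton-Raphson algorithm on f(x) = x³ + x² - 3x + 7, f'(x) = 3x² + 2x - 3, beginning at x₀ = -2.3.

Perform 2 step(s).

f(x) = x³ + x² - 3x + 7
f'(x) = 3x² + 2x - 3
x₀ = -2.3

Newton-Raphson formula: x_{n+1} = x_n - f(x_n)/f'(x_n)

Iteration 1:
  f(-2.300000) = 7.023000
  f'(-2.300000) = 8.270000
  x_1 = -2.300000 - 7.023000/8.270000 = -3.149214
Iteration 2:
  f(-3.149214) = -4.867293
  f'(-3.149214) = 20.454219
  x_2 = -3.149214 - (-4.867293)/20.454219 = -2.911254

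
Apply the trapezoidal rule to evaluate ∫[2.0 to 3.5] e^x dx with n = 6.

f(x) = e^x
a = 2.0, b = 3.5, n = 6
h = (b - a)/n = 0.250000

Trapezoidal rule: (h/2)[f(x₀) + 2f(x₁) + 2f(x₂) + ... + f(xₙ)]

x_0 = 2.0000, f(x_0) = 7.389056, coefficient = 1
x_1 = 2.2500, f(x_1) = 9.487736, coefficient = 2
x_2 = 2.5000, f(x_2) = 12.182494, coefficient = 2
x_3 = 2.7500, f(x_3) = 15.642632, coefficient = 2
x_4 = 3.0000, f(x_4) = 20.085537, coefficient = 2
x_5 = 3.2500, f(x_5) = 25.790340, coefficient = 2
x_6 = 3.5000, f(x_6) = 33.115452, coefficient = 1

I ≈ (0.250000/2) × 206.881985 = 25.860248
Exact value: 25.726396
Error: 0.133852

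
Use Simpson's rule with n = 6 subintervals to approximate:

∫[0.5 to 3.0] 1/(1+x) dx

f(x) = 1/(1+x)
a = 0.5, b = 3.0, n = 6
h = (b - a)/n = 0.416667

Simpson's rule: (h/3)[f(x₀) + 4f(x₁) + 2f(x₂) + ... + f(xₙ)]

x_0 = 0.5000, f(x_0) = 0.666667, coefficient = 1
x_1 = 0.9167, f(x_1) = 0.521739, coefficient = 4
x_2 = 1.3333, f(x_2) = 0.428571, coefficient = 2
x_3 = 1.7500, f(x_3) = 0.363636, coefficient = 4
x_4 = 2.1667, f(x_4) = 0.315789, coefficient = 2
x_5 = 2.5833, f(x_5) = 0.279070, coefficient = 4
x_6 = 3.0000, f(x_6) = 0.250000, coefficient = 1

I ≈ (0.416667/3) × 7.063170 = 0.980996
Exact value: 0.980829
Error: 0.000167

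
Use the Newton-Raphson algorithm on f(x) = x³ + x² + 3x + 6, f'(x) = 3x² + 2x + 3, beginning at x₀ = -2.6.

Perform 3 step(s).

f(x) = x³ + x² + 3x + 6
f'(x) = 3x² + 2x + 3
x₀ = -2.6

Newton-Raphson formula: x_{n+1} = x_n - f(x_n)/f'(x_n)

Iteration 1:
  f(-2.600000) = -12.616000
  f'(-2.600000) = 18.080000
  x_1 = -2.600000 - (-12.616000)/18.080000 = -1.902212
Iteration 2:
  f(-1.902212) = -2.971213
  f'(-1.902212) = 10.050811
  x_2 = -1.902212 - (-2.971213)/10.050811 = -1.606593
Iteration 3:
  f(-1.606593) = -0.385482
  f'(-1.606593) = 7.530238
  x_3 = -1.606593 - (-0.385482)/7.530238 = -1.555402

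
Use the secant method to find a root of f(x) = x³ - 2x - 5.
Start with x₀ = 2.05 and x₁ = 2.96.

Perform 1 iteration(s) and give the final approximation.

f(x) = x³ - 2x - 5
x₀ = 2.05, x₁ = 2.96

Secant formula: x_{n+1} = x_n - f(x_n)(x_n - x_{n-1})/(f(x_n) - f(x_{n-1}))

Iteration 1:
  f(2.050000) = -0.484875
  f(2.960000) = 15.014336
  x_2 = 2.960000 - 15.014336×(2.960000 - 2.050000)/(15.014336 - (-0.484875))
       = 2.078468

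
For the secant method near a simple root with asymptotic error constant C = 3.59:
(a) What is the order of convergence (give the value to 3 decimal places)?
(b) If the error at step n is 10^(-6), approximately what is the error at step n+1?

(a) Secant method has superlinear convergence with order φ = (1+√5)/2 ≈ 1.618.
    This means |e_{n+1}| ≈ C|e_n|^1.618.

(b) With |e_n| = 10^(-6) and C = 3.59:
    |e_{n+1}| ≈ 3.59 × (10^(-6))^1.618 = 3.59 × 10^(-9.71)

(a) ≈ 1.618 (golden ratio); (b) |e_{n+1}| ≈ 7.029e-10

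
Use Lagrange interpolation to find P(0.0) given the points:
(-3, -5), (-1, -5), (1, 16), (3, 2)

Lagrange interpolation formula:
P(x) = Σ yᵢ × Lᵢ(x)
where Lᵢ(x) = Π_{j≠i} (x - xⱼ)/(xᵢ - xⱼ)

L_0(0.0) = (0.0 - (-1))/(-3 - (-1)) × (0.0 - 1)/(-3 - 1) × (0.0 - 3)/(-3 - 3) = -0.062500
L_1(0.0) = (0.0 - (-3))/(-1 - (-3)) × (0.0 - 1)/(-1 - 1) × (0.0 - 3)/(-1 - 3) = 0.562500
L_2(0.0) = (0.0 - (-3))/(1 - (-3)) × (0.0 - (-1))/(1 - (-1)) × (0.0 - 3)/(1 - 3) = 0.562500
L_3(0.0) = (0.0 - (-3))/(3 - (-3)) × (0.0 - (-1))/(3 - (-1)) × (0.0 - 1)/(3 - 1) = -0.062500

P(0.0) = (-5)×L_0(0.0) + (-5)×L_1(0.0) + 16×L_2(0.0) + 2×L_3(0.0)
P(0.0) = 6.375000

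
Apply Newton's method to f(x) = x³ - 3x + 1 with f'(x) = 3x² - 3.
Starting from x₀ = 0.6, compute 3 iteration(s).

f(x) = x³ - 3x + 1
f'(x) = 3x² - 3
x₀ = 0.6

Newton-Raphson formula: x_{n+1} = x_n - f(x_n)/f'(x_n)

Iteration 1:
  f(0.600000) = -0.584000
  f'(0.600000) = -1.920000
  x_1 = 0.600000 - (-0.584000)/(-1.920000) = 0.295833
Iteration 2:
  f(0.295833) = 0.138391
  f'(0.295833) = -2.737448
  x_2 = 0.295833 - 0.138391/(-2.737448) = 0.346388
Iteration 3:
  f(0.346388) = 0.002397
  f'(0.346388) = -2.640046
  x_3 = 0.346388 - 0.002397/(-2.640046) = 0.347296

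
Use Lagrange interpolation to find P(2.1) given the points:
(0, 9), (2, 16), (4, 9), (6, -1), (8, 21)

Lagrange interpolation formula:
P(x) = Σ yᵢ × Lᵢ(x)
where Lᵢ(x) = Π_{j≠i} (x - xⱼ)/(xᵢ - xⱼ)

L_0(2.1) = (2.1 - 2)/(0 - 2) × (2.1 - 4)/(0 - 4) × (2.1 - 6)/(0 - 6) × (2.1 - 8)/(0 - 8) = -0.011385
L_1(2.1) = (2.1 - 0)/(2 - 0) × (2.1 - 4)/(2 - 4) × (2.1 - 6)/(2 - 6) × (2.1 - 8)/(2 - 8) = 0.956353
L_2(2.1) = (2.1 - 0)/(4 - 0) × (2.1 - 2)/(4 - 2) × (2.1 - 6)/(4 - 6) × (2.1 - 8)/(4 - 8) = 0.075502
L_3(2.1) = (2.1 - 0)/(6 - 0) × (2.1 - 2)/(6 - 2) × (2.1 - 4)/(6 - 4) × (2.1 - 8)/(6 - 8) = -0.024522
L_4(2.1) = (2.1 - 0)/(8 - 0) × (2.1 - 2)/(8 - 2) × (2.1 - 4)/(8 - 4) × (2.1 - 6)/(8 - 6) = 0.004052

P(2.1) = 9×L_0(2.1) + 16×L_1(2.1) + 9×L_2(2.1) + (-1)×L_3(2.1) + 21×L_4(2.1)
P(2.1) = 15.988319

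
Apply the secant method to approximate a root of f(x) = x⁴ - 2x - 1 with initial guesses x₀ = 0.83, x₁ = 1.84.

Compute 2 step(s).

f(x) = x⁴ - 2x - 1
x₀ = 0.83, x₁ = 1.84

Secant formula: x_{n+1} = x_n - f(x_n)(x_n - x_{n-1})/(f(x_n) - f(x_{n-1}))

Iteration 1:
  f(0.830000) = -2.185417
  f(1.840000) = 6.782287
  x_2 = 1.840000 - 6.782287×(1.840000 - 0.830000)/(6.782287 - (-2.185417))
       = 1.076136
Iteration 2:
  f(1.840000) = 6.782287
  f(1.076136) = -1.811150
  x_3 = 1.076136 - (-1.811150)×(1.076136 - 1.840000)/(-1.811150 - 6.782287)
       = 1.237127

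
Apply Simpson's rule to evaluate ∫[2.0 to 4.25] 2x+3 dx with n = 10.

f(x) = 2x+3
a = 2.0, b = 4.25, n = 10
h = (b - a)/n = 0.225000

Simpson's rule: (h/3)[f(x₀) + 4f(x₁) + 2f(x₂) + ... + f(xₙ)]

x_0 = 2.0000, f(x_0) = 7.000000, coefficient = 1
x_1 = 2.2250, f(x_1) = 7.450000, coefficient = 4
x_2 = 2.4500, f(x_2) = 7.900000, coefficient = 2
x_3 = 2.6750, f(x_3) = 8.350000, coefficient = 4
x_4 = 2.9000, f(x_4) = 8.800000, coefficient = 2
x_5 = 3.1250, f(x_5) = 9.250000, coefficient = 4
x_6 = 3.3500, f(x_6) = 9.700000, coefficient = 2
x_7 = 3.5750, f(x_7) = 10.150000, coefficient = 4
x_8 = 3.8000, f(x_8) = 10.600000, coefficient = 2
x_9 = 4.0250, f(x_9) = 11.050000, coefficient = 4
x_10 = 4.2500, f(x_10) = 11.500000, coefficient = 1

I ≈ (0.225000/3) × 277.500000 = 20.812500
Exact value: 20.812500
Error: 0.000000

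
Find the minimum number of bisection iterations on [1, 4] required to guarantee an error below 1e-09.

We need (b-a)/2^n ≤ 1e-09
(4 - 1)/2^n ≤ 1e-09
3/2^n ≤ 1e-09
2^n ≥ 3000000000
n ≥ log₂(3000000000) = 31.48
n ≥ 32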